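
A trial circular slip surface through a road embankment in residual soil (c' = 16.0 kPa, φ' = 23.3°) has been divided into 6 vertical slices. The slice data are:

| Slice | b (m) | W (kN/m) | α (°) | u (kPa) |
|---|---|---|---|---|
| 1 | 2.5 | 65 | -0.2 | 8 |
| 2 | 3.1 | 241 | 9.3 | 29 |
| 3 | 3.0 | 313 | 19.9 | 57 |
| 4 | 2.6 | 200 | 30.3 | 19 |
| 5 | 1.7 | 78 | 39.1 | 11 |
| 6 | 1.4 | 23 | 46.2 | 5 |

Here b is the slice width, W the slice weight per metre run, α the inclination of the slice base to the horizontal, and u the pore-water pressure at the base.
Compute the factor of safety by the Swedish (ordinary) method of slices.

Ordinary method of slices: FS = Σ[c'·Δl_i + (W_i cosα_i − u_i·Δl_i)·tanφ'] / Σ W_i sinα_i, with Δl_i = b_i / cosα_i.
Slice 1: Δl = 2.5/cos(-0.2°) = 2.500 m; N'_1 = 65·cos(-0.2°) − 8·2.500 = 45.0; c'Δl = 40.00; W sinα = -0.2
Slice 2: Δl = 3.1/cos9.3° = 3.141 m; N'_2 = 241·cos9.3° − 29·3.141 = 146.7; c'Δl = 50.26; W sinα = 38.9
Slice 3: Δl = 3.0/cos19.9° = 3.191 m; N'_3 = 313·cos19.9° − 57·3.191 = 112.5; c'Δl = 51.05; W sinα = 106.5
Slice 4: Δl = 2.6/cos30.3° = 3.011 m; N'_4 = 200·cos30.3° − 19·3.011 = 115.5; c'Δl = 48.18; W sinα = 100.9
Slice 5: Δl = 1.7/cos39.1° = 2.191 m; N'_5 = 78·cos39.1° − 11·2.191 = 36.4; c'Δl = 35.05; W sinα = 49.2
Slice 6: Δl = 1.4/cos46.2° = 2.023 m; N'_6 = 23·cos46.2° − 5·2.023 = 5.8; c'Δl = 32.36; W sinα = 16.6
Σc'Δl = 256.9 kN/m; ΣN' = 461.9 kN/m; ΣW sinα = 312.0 kN/m
Resisting = 256.9 + 461.9·tan23.3° = 256.9 + 198.9 = 455.8 kN/m
FS = 455.8 / 312.0 = 1.461

FS = 1.46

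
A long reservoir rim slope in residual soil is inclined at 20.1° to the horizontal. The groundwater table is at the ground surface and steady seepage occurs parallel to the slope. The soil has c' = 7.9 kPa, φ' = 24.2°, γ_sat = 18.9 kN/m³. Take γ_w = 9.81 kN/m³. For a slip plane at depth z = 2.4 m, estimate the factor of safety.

With seepage parallel to the slope and the water table at the surface, the effective normal stress on the slip plane uses the buoyant unit weight γ' = γ_sat − γ_w while the driving shear stress uses γ_sat:
FS = [c' + γ' z cos²β tanφ'] / [γ_sat z sinβ cosβ]
γ' = 18.9 − 9.81 = 9.09 kN/m³
Numerator = 7.9 + 9.09·2.4·cos²20.1°·tan24.2° = 7.9 + 9.09·2.4·0.8819·0.4494 = 16.547 kPa
Denominator = 18.9·2.4·sin20.1°·cos20.1° = 18.9·2.4·0.3437·0.9391 = 14.639 kPa
FS = 16.547 / 14.639 = 1.130

FS = 1.13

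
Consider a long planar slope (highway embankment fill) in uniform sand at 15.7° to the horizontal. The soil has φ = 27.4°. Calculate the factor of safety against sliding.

FS = 1.84

For a dry cohesionless infinite slope the factor of safety is FS = tanφ / tanβ.
FS = tan27.4° / tan15.7° = 0.5184 / 0.2811 = 1.844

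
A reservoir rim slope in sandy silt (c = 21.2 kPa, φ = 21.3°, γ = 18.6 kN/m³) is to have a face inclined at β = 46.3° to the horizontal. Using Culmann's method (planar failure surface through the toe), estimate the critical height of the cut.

Culmann's analysis gives the critical failure plane at α_cr = (β + φ)/2 = (46.3 + 21.3)/2 = 33.8°, and the critical height
H_c = (4c/γ) · sinβ cosφ / [1 − cos(β − φ)]
    = (4·21.2/18.6) · sin46.3°·cos21.3° / [1 − cos(25.0°)]
    = 4.559 · 0.7230·0.9317 / [1 − 0.9063]
    = 4.559 · 0.6736 / 0.0937
    = 32.78 m

H_c = 32.78 m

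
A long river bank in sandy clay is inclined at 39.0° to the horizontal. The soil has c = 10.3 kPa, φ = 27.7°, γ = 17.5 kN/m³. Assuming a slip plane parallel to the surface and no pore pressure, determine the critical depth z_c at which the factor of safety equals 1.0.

Setting FS = 1.00 in FS = [c + γz cos²β tanφ] / [γz sinβ cosβ] and solving for z:
z = c / [γ cosβ (FS·sinβ − cosβ·tanφ)]
  = 10.3 / [17.5·cos39.0°·(1.00·sin39.0° − cos39.0°·tan27.7°)]
  = 10.3 / [17.5·0.7771·(1.00·0.6293 − 0.7771·0.5250)]
  = 10.3 / 3.0098 = 3.422 m

z_c = 3.42 m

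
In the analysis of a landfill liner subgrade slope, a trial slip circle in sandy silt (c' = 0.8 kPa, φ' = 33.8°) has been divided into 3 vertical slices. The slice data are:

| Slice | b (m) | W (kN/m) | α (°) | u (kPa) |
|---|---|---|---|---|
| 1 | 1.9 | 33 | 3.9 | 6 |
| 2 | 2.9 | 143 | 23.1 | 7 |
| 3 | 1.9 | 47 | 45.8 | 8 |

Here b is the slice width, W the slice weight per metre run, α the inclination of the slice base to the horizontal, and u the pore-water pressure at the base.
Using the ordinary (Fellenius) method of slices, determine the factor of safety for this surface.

FS = 1.10

Ordinary method of slices: FS = Σ[c'·Δl_i + (W_i cosα_i − u_i·Δl_i)·tanφ'] / Σ W_i sinα_i, with Δl_i = b_i / cosα_i.
Slice 1: Δl = 1.9/cos3.9° = 1.904 m; N'_1 = 33·cos3.9° − 6·1.904 = 21.5; c'Δl = 1.52; W sinα = 2.2
Slice 2: Δl = 2.9/cos23.1° = 3.153 m; N'_2 = 143·cos23.1° − 7·3.153 = 109.5; c'Δl = 2.52; W sinα = 56.1
Slice 3: Δl = 1.9/cos45.8° = 2.725 m; N'_3 = 47·cos45.8° − 8·2.725 = 11.0; c'Δl = 2.18; W sinα = 33.7
Σc'Δl = 6.2 kN/m; ΣN' = 141.9 kN/m; ΣW sinα = 92.0 kN/m
Resisting = 6.2 + 141.9·tan33.8° = 6.2 + 95.0 = 101.2 kN/m
FS = 101.2 / 92.0 = 1.100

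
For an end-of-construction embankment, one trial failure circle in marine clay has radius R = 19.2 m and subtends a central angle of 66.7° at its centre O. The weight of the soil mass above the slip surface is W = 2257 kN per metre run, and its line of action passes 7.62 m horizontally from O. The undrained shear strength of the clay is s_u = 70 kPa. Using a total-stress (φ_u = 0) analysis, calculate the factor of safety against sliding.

Taking moments about the centre O, the resisting moment is provided by the undrained shear strength acting along the arc:
Arc length L_a = R·θ = 19.2·(66.7°·π/180) = 19.2·1.1641 = 22.35 m
M_R = s_u·L_a·R = 70·22.35·19.2 = 30040.3 kN·m/m
M_D = W·d = 2257·7.62 = 17198.3 kN·m/m
FS = M_R / M_D = 30040.3 / 17198.3 = 1.747

FS = 1.75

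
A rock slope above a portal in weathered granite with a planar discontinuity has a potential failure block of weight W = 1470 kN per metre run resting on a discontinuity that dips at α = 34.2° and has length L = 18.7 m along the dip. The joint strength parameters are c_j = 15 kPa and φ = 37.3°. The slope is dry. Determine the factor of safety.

Resolving the block weight along and normal to the plane and applying the Mohr–Coulomb strength on the joint:
N' = W cosα = 1470·cos34.2° = 1215.8 kN/m
Driving force T = W sinα = 1470·sin34.2° = 826.3 kN/m
Resisting force R = c_j·L + N'·tanφ = 15·18.7 + 1215.8·tan37.3° = 280.5 + 926.2 = 1206.7 kN/m
FS = R / T = 1206.7 / 826.3 = 1.460

FS = 1.46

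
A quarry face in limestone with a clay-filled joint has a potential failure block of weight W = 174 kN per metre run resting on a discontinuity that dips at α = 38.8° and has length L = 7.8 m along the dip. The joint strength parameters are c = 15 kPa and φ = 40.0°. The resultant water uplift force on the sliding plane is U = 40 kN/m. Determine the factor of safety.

Resolving the block weight along and normal to the plane and applying the Mohr–Coulomb strength on the joint:
N' = W cosα − U = 174·cos38.8° − 40 = 95.6 kN/m
Driving force T = W sinα = 174·sin38.8° = 109.0 kN/m
Resisting force R = c·L + N'·tanφ = 15·7.8 + 95.6·tan40.0° = 117.0 + 80.2 = 197.2 kN/m
FS = R / T = 197.2 / 109.0 = 1.809

FS = 1.81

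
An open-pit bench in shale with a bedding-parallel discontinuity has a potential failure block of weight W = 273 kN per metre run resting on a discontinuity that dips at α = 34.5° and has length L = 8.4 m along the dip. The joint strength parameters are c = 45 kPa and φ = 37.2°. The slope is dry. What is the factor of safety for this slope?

FS = 3.55

Resolving the block weight along and normal to the plane and applying the Mohr–Coulomb strength on the joint:
N' = W cosα = 273·cos34.5° = 225.0 kN/m
Driving force T = W sinα = 273·sin34.5° = 154.6 kN/m
Resisting force R = c·L + N'·tanφ = 45·8.4 + 225.0·tan37.2° = 378.0 + 170.8 = 548.8 kN/m
FS = R / T = 548.8 / 154.6 = 3.549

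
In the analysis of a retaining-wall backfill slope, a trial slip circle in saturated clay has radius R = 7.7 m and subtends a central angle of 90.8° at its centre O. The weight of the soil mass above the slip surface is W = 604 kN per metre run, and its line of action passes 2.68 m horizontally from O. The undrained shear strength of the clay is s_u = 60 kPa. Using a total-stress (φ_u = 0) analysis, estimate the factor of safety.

FS = 3.48

Taking moments about the centre O, the resisting moment is provided by the undrained shear strength acting along the arc:
Arc length L_a = R·θ = 7.7·(90.8°·π/180) = 7.7·1.5848 = 12.20 m
M_R = s_u·L_a·R = 60·12.20·7.7 = 5637.6 kN·m/m
M_D = W·d = 604·2.68 = 1618.7 kN·m/m
FS = M_R / M_D = 5637.6 / 1618.7 = 3.483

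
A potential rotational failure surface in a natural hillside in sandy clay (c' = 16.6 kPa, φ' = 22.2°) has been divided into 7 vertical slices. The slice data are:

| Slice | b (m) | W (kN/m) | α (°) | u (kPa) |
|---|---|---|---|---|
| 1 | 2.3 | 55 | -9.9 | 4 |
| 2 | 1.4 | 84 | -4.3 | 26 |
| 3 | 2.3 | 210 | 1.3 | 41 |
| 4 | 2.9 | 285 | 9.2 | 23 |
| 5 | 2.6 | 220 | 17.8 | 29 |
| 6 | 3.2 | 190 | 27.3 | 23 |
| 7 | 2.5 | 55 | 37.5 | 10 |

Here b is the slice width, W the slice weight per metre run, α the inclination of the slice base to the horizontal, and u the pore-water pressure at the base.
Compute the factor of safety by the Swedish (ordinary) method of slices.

FS = 2.57

Ordinary method of slices: FS = Σ[c'·Δl_i + (W_i cosα_i − u_i·Δl_i)·tanφ'] / Σ W_i sinα_i, with Δl_i = b_i / cosα_i.
Slice 1: Δl = 2.3/cos(-9.9°) = 2.335 m; N'_1 = 55·cos(-9.9°) − 4·2.335 = 44.8; c'Δl = 38.76; W sinα = -9.5
Slice 2: Δl = 1.4/cos(-4.3°) = 1.404 m; N'_2 = 84·cos(-4.3°) − 26·1.404 = 47.3; c'Δl = 23.31; W sinα = -6.3
Slice 3: Δl = 2.3/cos1.3° = 2.301 m; N'_3 = 210·cos1.3° − 41·2.301 = 115.6; c'Δl = 38.19; W sinα = 4.8
Slice 4: Δl = 2.9/cos9.2° = 2.938 m; N'_4 = 285·cos9.2° − 23·2.938 = 213.8; c'Δl = 48.77; W sinα = 45.6
Slice 5: Δl = 2.6/cos17.8° = 2.731 m; N'_5 = 220·cos17.8° − 29·2.731 = 130.3; c'Δl = 45.33; W sinα = 67.3
Slice 6: Δl = 3.2/cos27.3° = 3.601 m; N'_6 = 190·cos27.3° − 23·3.601 = 86.0; c'Δl = 59.78; W sinα = 87.1
Slice 7: Δl = 2.5/cos37.5° = 3.151 m; N'_7 = 55·cos37.5° − 10·3.151 = 12.1; c'Δl = 52.31; W sinα = 33.5
Σc'Δl = 306.4 kN/m; ΣN' = 649.9 kN/m; ΣW sinα = 222.5 kN/m
Resisting = 306.4 + 649.9·tan22.2° = 306.4 + 265.2 = 571.7 kN/m
FS = 571.7 / 222.5 = 2.570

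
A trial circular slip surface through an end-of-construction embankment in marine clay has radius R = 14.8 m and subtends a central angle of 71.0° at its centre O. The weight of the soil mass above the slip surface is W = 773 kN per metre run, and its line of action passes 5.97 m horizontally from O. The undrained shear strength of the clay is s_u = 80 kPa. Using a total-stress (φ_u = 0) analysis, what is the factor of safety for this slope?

Taking moments about the centre O, the resisting moment is provided by the undrained shear strength acting along the arc:
Arc length L_a = R·θ = 14.8·(71.0°·π/180) = 14.8·1.2392 = 18.34 m
M_R = s_u·L_a·R = 80·18.34·14.8 = 21714.5 kN·m/m
M_D = W·d = 773·5.97 = 4614.8 kN·m/m
FS = M_R / M_D = 21714.5 / 4614.8 = 4.705

FS = 4.71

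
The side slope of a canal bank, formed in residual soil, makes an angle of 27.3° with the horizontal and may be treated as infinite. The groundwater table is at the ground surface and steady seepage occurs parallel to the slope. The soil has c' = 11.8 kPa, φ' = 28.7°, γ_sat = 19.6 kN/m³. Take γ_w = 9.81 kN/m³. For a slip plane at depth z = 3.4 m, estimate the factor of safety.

FS = 0.96

With seepage parallel to the slope and the water table at the surface, the effective normal stress on the slip plane uses the buoyant unit weight γ' = γ_sat − γ_w while the driving shear stress uses γ_sat:
FS = [c' + γ' z cos²β tanφ'] / [γ_sat z sinβ cosβ]
γ' = 19.6 − 9.81 = 9.79 kN/m³
Numerator = 11.8 + 9.79·3.4·cos²27.3°·tan28.7° = 11.8 + 9.79·3.4·0.7896·0.5475 = 26.190 kPa
Denominator = 19.6·3.4·sin27.3°·cos27.3° = 19.6·3.4·0.4586·0.8886 = 27.160 kPa
FS = 26.190 / 27.160 = 0.964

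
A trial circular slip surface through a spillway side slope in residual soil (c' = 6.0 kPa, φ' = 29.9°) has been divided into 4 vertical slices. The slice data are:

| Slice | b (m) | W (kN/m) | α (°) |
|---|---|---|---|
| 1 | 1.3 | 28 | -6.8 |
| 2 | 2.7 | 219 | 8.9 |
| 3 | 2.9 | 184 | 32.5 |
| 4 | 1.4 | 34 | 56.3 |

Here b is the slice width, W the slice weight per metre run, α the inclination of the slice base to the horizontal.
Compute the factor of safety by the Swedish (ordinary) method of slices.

FS = 1.91

Ordinary method of slices: FS = Σ[c'·Δl_i + (W_i cosα_i)·tanφ'] / Σ W_i sinα_i, with Δl_i = b_i / cosα_i.
Slice 1: Δl = 1.3/cos(-6.8°) = 1.309 m; N'_1 = 28·cos(-6.8°) = 27.8; c'Δl = 7.86; W sinα = -3.3
Slice 2: Δl = 2.7/cos8.9° = 2.733 m; N'_2 = 219·cos8.9° = 216.4; c'Δl = 16.40; W sinα = 33.9
Slice 3: Δl = 2.9/cos32.5° = 3.438 m; N'_3 = 184·cos32.5° = 155.2; c'Δl = 20.63; W sinα = 98.9
Slice 4: Δl = 1.4/cos56.3° = 2.523 m; N'_4 = 34·cos56.3° = 18.9; c'Δl = 15.14; W sinα = 28.3
Σc'Δl = 60.0 kN/m; ΣN' = 418.2 kN/m; ΣW sinα = 157.7 kN/m
Resisting = 60.0 + 418.2·tan29.9° = 60.0 + 240.5 = 300.5 kN/m
FS = 300.5 / 157.7 = 1.905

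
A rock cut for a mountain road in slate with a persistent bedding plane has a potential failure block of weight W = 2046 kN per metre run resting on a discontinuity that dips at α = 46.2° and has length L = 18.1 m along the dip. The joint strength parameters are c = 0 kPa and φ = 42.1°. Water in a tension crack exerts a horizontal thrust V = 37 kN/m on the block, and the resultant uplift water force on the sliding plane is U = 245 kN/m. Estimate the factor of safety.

FS = 0.69

Resolving the block weight along and normal to the plane and applying the Mohr–Coulomb strength on the joint:
N' = W cosα − U − V sinα = 2046·cos46.2° − 245 − 37·sin46.2° = 1144.4 kN/m
Driving force T = W sinα + V cosα = 2046·sin46.2° + 37·cos46.2° = 1502.3 kN/m
Resisting force R = c·L + N'·tanφ = 0·18.1 + 1144.4·tan42.1° = 0.0 + 1034.1 = 1034.1 kN/m
FS = R / T = 1034.1 / 1502.3 = 0.688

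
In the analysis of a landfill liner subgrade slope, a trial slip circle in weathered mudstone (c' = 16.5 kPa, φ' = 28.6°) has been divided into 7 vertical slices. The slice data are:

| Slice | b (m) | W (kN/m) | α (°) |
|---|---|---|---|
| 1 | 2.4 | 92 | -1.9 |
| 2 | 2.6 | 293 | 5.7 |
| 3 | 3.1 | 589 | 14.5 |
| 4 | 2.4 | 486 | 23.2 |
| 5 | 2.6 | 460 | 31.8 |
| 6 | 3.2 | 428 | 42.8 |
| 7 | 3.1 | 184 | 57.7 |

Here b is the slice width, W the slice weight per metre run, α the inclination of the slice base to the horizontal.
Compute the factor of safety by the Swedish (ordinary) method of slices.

Ordinary method of slices: FS = Σ[c'·Δl_i + (W_i cosα_i)·tanφ'] / Σ W_i sinα_i, with Δl_i = b_i / cosα_i.
Slice 1: Δl = 2.4/cos(-1.9°) = 2.401 m; N'_1 = 92·cos(-1.9°) = 91.9; c'Δl = 39.62; W sinα = -3.1
Slice 2: Δl = 2.6/cos5.7° = 2.613 m; N'_2 = 293·cos5.7° = 291.6; c'Δl = 43.11; W sinα = 29.1
Slice 3: Δl = 3.1/cos14.5° = 3.202 m; N'_3 = 589·cos14.5° = 570.2; c'Δl = 52.83; W sinα = 147.5
Slice 4: Δl = 2.4/cos23.2° = 2.611 m; N'_4 = 486·cos23.2° = 446.7; c'Δl = 43.08; W sinα = 191.5
Slice 5: Δl = 2.6/cos31.8° = 3.059 m; N'_5 = 460·cos31.8° = 391.0; c'Δl = 50.48; W sinα = 242.4
Slice 6: Δl = 3.2/cos42.8° = 4.361 m; N'_6 = 428·cos42.8° = 314.0; c'Δl = 71.96; W sinα = 290.8
Slice 7: Δl = 3.1/cos57.7° = 5.801 m; N'_7 = 184·cos57.7° = 98.3; c'Δl = 95.72; W sinα = 155.5
Σc'Δl = 396.8 kN/m; ΣN' = 2203.7 kN/m; ΣW sinα = 1053.7 kN/m
Resisting = 396.8 + 2203.7·tan28.6° = 396.8 + 1201.5 = 1598.3 kN/m
FS = 1598.3 / 1053.7 = 1.517

FS = 1.52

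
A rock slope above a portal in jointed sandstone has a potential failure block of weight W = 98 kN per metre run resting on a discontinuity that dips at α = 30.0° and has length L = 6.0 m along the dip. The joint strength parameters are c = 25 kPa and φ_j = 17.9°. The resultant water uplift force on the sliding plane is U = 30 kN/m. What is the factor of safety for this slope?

FS = 3.42

Resolving the block weight along and normal to the plane and applying the Mohr–Coulomb strength on the joint:
N' = W cosα − U = 98·cos30.0° − 30 = 54.9 kN/m
Driving force T = W sinα = 98·sin30.0° = 49.0 kN/m
Resisting force R = c·L + N'·tanφ_j = 25·6.0 + 54.9·tan17.9° = 150.0 + 17.7 = 167.7 kN/m
FS = R / T = 167.7 / 49.0 = 3.423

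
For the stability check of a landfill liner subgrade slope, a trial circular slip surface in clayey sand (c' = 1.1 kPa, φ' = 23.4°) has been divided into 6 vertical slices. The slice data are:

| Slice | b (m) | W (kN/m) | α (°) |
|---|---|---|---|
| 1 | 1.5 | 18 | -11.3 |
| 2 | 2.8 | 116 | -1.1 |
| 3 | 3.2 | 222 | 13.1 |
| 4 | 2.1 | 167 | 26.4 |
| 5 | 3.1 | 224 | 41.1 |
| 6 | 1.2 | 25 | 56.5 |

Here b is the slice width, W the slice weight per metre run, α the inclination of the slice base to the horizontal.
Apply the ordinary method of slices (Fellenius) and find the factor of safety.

FS = 1.09

Ordinary method of slices: FS = Σ[c'·Δl_i + (W_i cosα_i)·tanφ'] / Σ W_i sinα_i, with Δl_i = b_i / cosα_i.
Slice 1: Δl = 1.5/cos(-11.3°) = 1.530 m; N'_1 = 18·cos(-11.3°) = 17.7; c'Δl = 1.68; W sinα = -3.5
Slice 2: Δl = 2.8/cos(-1.1°) = 2.801 m; N'_2 = 116·cos(-1.1°) = 116.0; c'Δl = 3.08; W sinα = -2.2
Slice 3: Δl = 3.2/cos13.1° = 3.286 m; N'_3 = 222·cos13.1° = 216.2; c'Δl = 3.61; W sinα = 50.3
Slice 4: Δl = 2.1/cos26.4° = 2.345 m; N'_4 = 167·cos26.4° = 149.6; c'Δl = 2.58; W sinα = 74.3
Slice 5: Δl = 3.1/cos41.1° = 4.114 m; N'_5 = 224·cos41.1° = 168.8; c'Δl = 4.53; W sinα = 147.3
Slice 6: Δl = 1.2/cos56.5° = 2.174 m; N'_6 = 25·cos56.5° = 13.8; c'Δl = 2.39; W sinα = 20.8
Σc'Δl = 17.9 kN/m; ΣN' = 682.0 kN/m; ΣW sinα = 286.9 kN/m
Resisting = 17.9 + 682.0·tan23.4° = 17.9 + 295.1 = 313.0 kN/m
FS = 313.0 / 286.9 = 1.091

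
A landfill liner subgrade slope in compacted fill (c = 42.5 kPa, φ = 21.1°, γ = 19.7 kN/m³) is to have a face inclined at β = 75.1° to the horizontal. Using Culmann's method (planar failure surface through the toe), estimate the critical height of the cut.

H_c = 18.87 m

Culmann's analysis gives the critical failure plane at α_cr = (β + φ)/2 = (75.1 + 21.1)/2 = 48.1°, and the critical height
H_c = (4c/γ) · sinβ cosφ / [1 − cos(β − φ)]
    = (4·42.5/19.7) · sin75.1°·cos21.1° / [1 − cos(54.0°)]
    = 8.629 · 0.9664·0.9330 / [1 − 0.5878]
    = 8.629 · 0.9016 / 0.4122
    = 18.87 m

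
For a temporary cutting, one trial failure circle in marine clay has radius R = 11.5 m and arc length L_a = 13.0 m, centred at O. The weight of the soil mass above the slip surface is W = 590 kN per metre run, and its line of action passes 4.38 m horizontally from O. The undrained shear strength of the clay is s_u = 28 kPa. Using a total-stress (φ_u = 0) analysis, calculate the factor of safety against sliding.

FS = 1.62

Taking moments about the centre O, the resisting moment is provided by the undrained shear strength acting along the arc:
M_R = s_u·L_a·R = 28·13.00·11.5 = 4186.0 kN·m/m
M_D = W·d = 590·4.38 = 2584.2 kN·m/m
FS = M_R / M_D = 4186.0 / 2584.2 = 1.620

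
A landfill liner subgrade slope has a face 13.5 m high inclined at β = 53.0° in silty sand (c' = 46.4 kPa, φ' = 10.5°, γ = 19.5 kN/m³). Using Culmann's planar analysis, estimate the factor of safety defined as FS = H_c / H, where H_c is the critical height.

FS = 2.11

H_c = (4c'/γ) · sinβ cosφ' / [1 − cos(β − φ')]
    = (4·46.4/19.5) · sin53.0°·cos10.5° / [1 − cos42.5°]
    = 9.518 · 0.7853 / 0.2627 = 28.45 m
FS = H_c / H = 28.45 / 13.5 = 2.107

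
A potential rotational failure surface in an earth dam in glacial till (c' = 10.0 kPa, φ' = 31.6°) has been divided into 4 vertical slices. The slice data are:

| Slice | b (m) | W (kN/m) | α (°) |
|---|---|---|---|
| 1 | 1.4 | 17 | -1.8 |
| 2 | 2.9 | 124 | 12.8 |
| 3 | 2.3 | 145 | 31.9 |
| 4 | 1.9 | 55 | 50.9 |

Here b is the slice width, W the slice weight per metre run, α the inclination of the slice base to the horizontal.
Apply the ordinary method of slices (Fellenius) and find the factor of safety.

Ordinary method of slices: FS = Σ[c'·Δl_i + (W_i cosα_i)·tanφ'] / Σ W_i sinα_i, with Δl_i = b_i / cosα_i.
Slice 1: Δl = 1.4/cos(-1.8°) = 1.401 m; N'_1 = 17·cos(-1.8°) = 17.0; c'Δl = 14.01; W sinα = -0.5
Slice 2: Δl = 2.9/cos12.8° = 2.974 m; N'_2 = 124·cos12.8° = 120.9; c'Δl = 29.74; W sinα = 27.5
Slice 3: Δl = 2.3/cos31.9° = 2.709 m; N'_3 = 145·cos31.9° = 123.1; c'Δl = 27.09; W sinα = 76.6
Slice 4: Δl = 1.9/cos50.9° = 3.013 m; N'_4 = 55·cos50.9° = 34.7; c'Δl = 30.13; W sinα = 42.7
Σc'Δl = 101.0 kN/m; ΣN' = 295.7 kN/m; ΣW sinα = 146.2 kN/m
Resisting = 101.0 + 295.7·tan31.6° = 101.0 + 181.9 = 282.9 kN/m
FS = 282.9 / 146.2 = 1.934

FS = 1.93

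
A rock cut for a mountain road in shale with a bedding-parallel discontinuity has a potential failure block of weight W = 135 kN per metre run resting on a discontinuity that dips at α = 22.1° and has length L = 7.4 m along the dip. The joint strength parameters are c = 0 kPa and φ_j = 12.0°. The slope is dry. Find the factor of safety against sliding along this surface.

Resolving the block weight along and normal to the plane and applying the Mohr–Coulomb strength on the joint:
N' = W cosα = 135·cos22.1° = 125.1 kN/m
Driving force T = W sinα = 135·sin22.1° = 50.8 kN/m
Resisting force R = c·L + N'·tanφ_j = 0·7.4 + 125.1·tan12.0° = 0.0 + 26.6 = 26.6 kN/m
FS = R / T = 26.6 / 50.8 = 0.523

FS = 0.52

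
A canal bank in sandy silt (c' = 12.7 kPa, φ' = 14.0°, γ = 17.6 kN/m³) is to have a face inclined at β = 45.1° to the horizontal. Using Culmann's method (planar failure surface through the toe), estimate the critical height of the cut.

H_c = 13.80 m

Culmann's analysis gives the critical failure plane at α_cr = (β + φ')/2 = (45.1 + 14.0)/2 = 29.6°, and the critical height
H_c = (4c'/γ) · sinβ cosφ' / [1 − cos(β − φ')]
    = (4·12.7/17.6) · sin45.1°·cos14.0° / [1 − cos(31.1°)]
    = 2.886 · 0.7083·0.9703 / [1 − 0.8563]
    = 2.886 · 0.6873 / 0.1437
    = 13.80 m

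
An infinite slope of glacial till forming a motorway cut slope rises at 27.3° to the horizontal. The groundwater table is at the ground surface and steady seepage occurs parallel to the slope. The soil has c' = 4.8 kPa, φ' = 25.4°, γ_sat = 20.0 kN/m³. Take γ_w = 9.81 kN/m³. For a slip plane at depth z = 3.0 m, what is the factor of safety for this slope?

FS = 0.67

With seepage parallel to the slope and the water table at the surface, the effective normal stress on the slip plane uses the buoyant unit weight γ' = γ_sat − γ_w while the driving shear stress uses γ_sat:
FS = [c' + γ' z cos²β tanφ'] / [γ_sat z sinβ cosβ]
γ' = 20.0 − 9.81 = 10.19 kN/m³
Numerator = 4.8 + 10.19·3.0·cos²27.3°·tan25.4° = 4.8 + 10.19·3.0·0.7896·0.4748 = 16.262 kPa
Denominator = 20.0·3.0·sin27.3°·cos27.3° = 20.0·3.0·0.4586·0.8886 = 24.454 kPa
FS = 16.262 / 24.454 = 0.665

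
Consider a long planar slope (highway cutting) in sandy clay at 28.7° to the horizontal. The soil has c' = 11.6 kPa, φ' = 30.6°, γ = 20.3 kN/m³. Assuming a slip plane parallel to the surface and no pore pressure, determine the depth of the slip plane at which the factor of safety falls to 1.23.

z = 9.06 m

Setting FS = 1.23 in FS = [c' + γz cos²β tanφ'] / [γz sinβ cosβ] and solving for z:
z = c' / [γ cosβ (FS·sinβ − cosβ·tanφ')]
  = 11.6 / [20.3·cos28.7°·(1.23·sin28.7° − cos28.7°·tan30.6°)]
  = 11.6 / [20.3·0.8771·(1.23·0.4802 − 0.8771·0.5914)]
  = 11.6 / 1.2808 = 9.057 m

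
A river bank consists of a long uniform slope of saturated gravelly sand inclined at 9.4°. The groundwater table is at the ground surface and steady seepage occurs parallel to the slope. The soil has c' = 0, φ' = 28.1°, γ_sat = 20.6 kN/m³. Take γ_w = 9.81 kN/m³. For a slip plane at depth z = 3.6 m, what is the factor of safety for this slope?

With seepage parallel to the slope and the water table at the surface, the effective normal stress on the slip plane uses the buoyant unit weight γ' = γ_sat − γ_w while the driving shear stress uses γ_sat:
FS = [c' + γ' z cos²β tanφ'] / [γ_sat z sinβ cosβ]
(For c' = 0 this reduces to FS = (γ'/γ_sat)·tanφ'/tanβ.)
γ' = 20.6 − 9.81 = 10.79 kN/m³
Numerator = 0.0 + 10.79·3.6·cos²9.4°·tan28.1° = 0.0 + 10.79·3.6·0.9733·0.5340 = 20.187 kPa
Denominator = 20.6·3.6·sin9.4°·cos9.4° = 20.6·3.6·0.1633·0.9866 = 11.950 kPa
FS = 20.187 / 11.950 = 1.689

FS = 1.69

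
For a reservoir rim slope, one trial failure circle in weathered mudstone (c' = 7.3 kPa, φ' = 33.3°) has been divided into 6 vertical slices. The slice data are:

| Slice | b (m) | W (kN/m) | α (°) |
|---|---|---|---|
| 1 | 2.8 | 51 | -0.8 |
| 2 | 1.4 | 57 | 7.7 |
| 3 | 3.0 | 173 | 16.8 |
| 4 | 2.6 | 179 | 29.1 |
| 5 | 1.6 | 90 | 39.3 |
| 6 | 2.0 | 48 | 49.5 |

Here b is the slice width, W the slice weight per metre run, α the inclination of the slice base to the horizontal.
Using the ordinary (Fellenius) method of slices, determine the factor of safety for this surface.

Ordinary method of slices: FS = Σ[c'·Δl_i + (W_i cosα_i)·tanφ'] / Σ W_i sinα_i, with Δl_i = b_i / cosα_i.
Slice 1: Δl = 2.8/cos(-0.8°) = 2.800 m; N'_1 = 51·cos(-0.8°) = 51.0; c'Δl = 20.44; W sinα = -0.7
Slice 2: Δl = 1.4/cos7.7° = 1.413 m; N'_2 = 57·cos7.7° = 56.5; c'Δl = 10.31; W sinα = 7.6
Slice 3: Δl = 3.0/cos16.8° = 3.134 m; N'_3 = 173·cos16.8° = 165.6; c'Δl = 22.88; W sinα = 50.0
Slice 4: Δl = 2.6/cos29.1° = 2.976 m; N'_4 = 179·cos29.1° = 156.4; c'Δl = 21.72; W sinα = 87.1
Slice 5: Δl = 1.6/cos39.3° = 2.068 m; N'_5 = 90·cos39.3° = 69.6; c'Δl = 15.09; W sinα = 57.0
Slice 6: Δl = 2.0/cos49.5° = 3.080 m; N'_6 = 48·cos49.5° = 31.2; c'Δl = 22.48; W sinα = 36.5
Σc'Δl = 112.9 kN/m; ΣN' = 530.3 kN/m; ΣW sinα = 237.5 kN/m
Resisting = 112.9 + 530.3·tan33.3° = 112.9 + 348.4 = 461.3 kN/m
FS = 461.3 / 237.5 = 1.942

FS = 1.94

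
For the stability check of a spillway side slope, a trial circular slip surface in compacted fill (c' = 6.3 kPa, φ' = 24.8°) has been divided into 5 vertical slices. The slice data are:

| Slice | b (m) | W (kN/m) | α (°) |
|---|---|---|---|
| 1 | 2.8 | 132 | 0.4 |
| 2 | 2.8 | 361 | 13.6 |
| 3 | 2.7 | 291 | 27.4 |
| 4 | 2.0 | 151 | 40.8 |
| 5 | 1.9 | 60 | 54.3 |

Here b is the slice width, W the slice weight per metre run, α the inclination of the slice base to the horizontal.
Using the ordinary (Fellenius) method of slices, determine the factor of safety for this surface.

Ordinary method of slices: FS = Σ[c'·Δl_i + (W_i cosα_i)·tanφ'] / Σ W_i sinα_i, with Δl_i = b_i / cosα_i.
Slice 1: Δl = 2.8/cos0.4° = 2.800 m; N'_1 = 132·cos0.4° = 132.0; c'Δl = 17.64; W sinα = 0.9
Slice 2: Δl = 2.8/cos13.6° = 2.881 m; N'_2 = 361·cos13.6° = 350.9; c'Δl = 18.15; W sinα = 84.9
Slice 3: Δl = 2.7/cos27.4° = 3.041 m; N'_3 = 291·cos27.4° = 258.4; c'Δl = 19.16; W sinα = 133.9
Slice 4: Δl = 2.0/cos40.8° = 2.642 m; N'_4 = 151·cos40.8° = 114.3; c'Δl = 16.64; W sinα = 98.7
Slice 5: Δl = 1.9/cos54.3° = 3.256 m; N'_5 = 60·cos54.3° = 35.0; c'Δl = 20.51; W sinα = 48.7
Σc'Δl = 92.1 kN/m; ΣN' = 890.5 kN/m; ΣW sinα = 367.1 kN/m
Resisting = 92.1 + 890.5·tan24.8° = 92.1 + 411.5 = 503.6 kN/m
FS = 503.6 / 367.1 = 1.372

FS = 1.37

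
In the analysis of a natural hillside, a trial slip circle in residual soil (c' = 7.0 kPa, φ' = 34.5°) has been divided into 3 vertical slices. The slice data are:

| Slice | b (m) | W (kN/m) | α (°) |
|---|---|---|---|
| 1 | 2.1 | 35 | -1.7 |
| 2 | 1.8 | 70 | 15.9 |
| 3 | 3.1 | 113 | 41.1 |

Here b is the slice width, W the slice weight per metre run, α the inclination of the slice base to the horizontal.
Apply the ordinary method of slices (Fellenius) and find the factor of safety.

FS = 2.01

Ordinary method of slices: FS = Σ[c'·Δl_i + (W_i cosα_i)·tanφ'] / Σ W_i sinα_i, with Δl_i = b_i / cosα_i.
Slice 1: Δl = 2.1/cos(-1.7°) = 2.101 m; N'_1 = 35·cos(-1.7°) = 35.0; c'Δl = 14.71; W sinα = -1.0
Slice 2: Δl = 1.8/cos15.9° = 1.872 m; N'_2 = 70·cos15.9° = 67.3; c'Δl = 13.10; W sinα = 19.2
Slice 3: Δl = 3.1/cos41.1° = 4.114 m; N'_3 = 113·cos41.1° = 85.2; c'Δl = 28.80; W sinα = 74.3
Σc'Δl = 56.6 kN/m; ΣN' = 187.5 kN/m; ΣW sinα = 92.4 kN/m
Resisting = 56.6 + 187.5·tan34.5° = 56.6 + 128.8 = 185.4 kN/m
FS = 185.4 / 92.4 = 2.006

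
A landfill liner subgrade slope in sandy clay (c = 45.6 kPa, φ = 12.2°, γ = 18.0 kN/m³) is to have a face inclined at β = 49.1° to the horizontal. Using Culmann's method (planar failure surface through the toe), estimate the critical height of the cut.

H_c = 37.37 m

Culmann's analysis gives the critical failure plane at α_cr = (β + φ)/2 = (49.1 + 12.2)/2 = 30.6°, and the critical height
H_c = (4c/γ) · sinβ cosφ / [1 − cos(β − φ)]
    = (4·45.6/18.0) · sin49.1°·cos12.2° / [1 − cos(36.9°)]
    = 10.133 · 0.7559·0.9774 / [1 − 0.7997]
    = 10.133 · 0.7388 / 0.2003
    = 37.37 m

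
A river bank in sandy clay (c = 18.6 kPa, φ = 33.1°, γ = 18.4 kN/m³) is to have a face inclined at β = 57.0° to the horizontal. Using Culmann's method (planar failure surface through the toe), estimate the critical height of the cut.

Culmann's analysis gives the critical failure plane at α_cr = (β + φ)/2 = (57.0 + 33.1)/2 = 45.0°, and the critical height
H_c = (4c/γ) · sinβ cosφ / [1 − cos(β − φ)]
    = (4·18.6/18.4) · sin57.0°·cos33.1° / [1 − cos(23.9°)]
    = 4.043 · 0.8387·0.8377 / [1 − 0.9143]
    = 4.043 · 0.7026 / 0.0857
    = 33.13 m

H_c = 33.13 m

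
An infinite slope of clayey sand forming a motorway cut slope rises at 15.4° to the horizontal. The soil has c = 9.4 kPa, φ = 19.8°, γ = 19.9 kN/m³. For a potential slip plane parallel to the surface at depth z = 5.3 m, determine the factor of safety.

FS = 1.66

For an infinite slope with a slip plane parallel to the surface (no pore pressure): FS = [c + γz cos²β tanφ] / [γz sinβ cosβ].
γz = 19.9·5.3 = 105.47 kN/m²
Numerator = 9.4 + 105.47·cos²15.4°·tan19.8° = 9.4 + 105.47·0.9295·0.3600 = 44.694 kPa
Denominator = 105.47·sin15.4°·cos15.4° = 105.47·0.2656·0.9641 = 27.003 kPa
FS = 44.694 / 27.003 = 1.655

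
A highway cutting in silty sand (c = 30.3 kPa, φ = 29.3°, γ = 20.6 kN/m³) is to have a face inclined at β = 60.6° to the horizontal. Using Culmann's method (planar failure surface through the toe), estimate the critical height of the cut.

H_c = 30.71 m

Culmann's analysis gives the critical failure plane at α_cr = (β + φ)/2 = (60.6 + 29.3)/2 = 45.0°, and the critical height
H_c = (4c/γ) · sinβ cosφ / [1 − cos(β − φ)]
    = (4·30.3/20.6) · sin60.6°·cos29.3° / [1 − cos(31.3°)]
    = 5.883 · 0.8712·0.8721 / [1 − 0.8545]
    = 5.883 · 0.7598 / 0.1455
    = 30.71 m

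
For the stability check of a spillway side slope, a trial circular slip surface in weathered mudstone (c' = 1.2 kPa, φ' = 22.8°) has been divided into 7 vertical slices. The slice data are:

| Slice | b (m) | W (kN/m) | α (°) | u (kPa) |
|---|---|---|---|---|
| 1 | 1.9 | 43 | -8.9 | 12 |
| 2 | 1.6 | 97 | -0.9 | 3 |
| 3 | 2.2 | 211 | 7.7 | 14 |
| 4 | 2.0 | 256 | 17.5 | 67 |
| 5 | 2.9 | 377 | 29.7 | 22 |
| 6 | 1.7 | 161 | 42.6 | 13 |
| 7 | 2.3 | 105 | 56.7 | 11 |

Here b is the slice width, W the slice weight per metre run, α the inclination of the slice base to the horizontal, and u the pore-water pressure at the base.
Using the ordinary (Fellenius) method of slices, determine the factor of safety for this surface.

Ordinary method of slices: FS = Σ[c'·Δl_i + (W_i cosα_i − u_i·Δl_i)·tanφ'] / Σ W_i sinα_i, with Δl_i = b_i / cosα_i.
Slice 1: Δl = 1.9/cos(-8.9°) = 1.923 m; N'_1 = 43·cos(-8.9°) − 12·1.923 = 19.4; c'Δl = 2.31; W sinα = -6.7
Slice 2: Δl = 1.6/cos(-0.9°) = 1.600 m; N'_2 = 97·cos(-0.9°) − 3·1.600 = 92.2; c'Δl = 1.92; W sinα = -1.5
Slice 3: Δl = 2.2/cos7.7° = 2.220 m; N'_3 = 211·cos7.7° − 14·2.220 = 178.0; c'Δl = 2.66; W sinα = 28.3
Slice 4: Δl = 2.0/cos17.5° = 2.097 m; N'_4 = 256·cos17.5° − 67·2.097 = 103.6; c'Δl = 2.52; W sinα = 77.0
Slice 5: Δl = 2.9/cos29.7° = 3.339 m; N'_5 = 377·cos29.7° − 22·3.339 = 254.0; c'Δl = 4.01; W sinα = 186.8
Slice 6: Δl = 1.7/cos42.6° = 2.309 m; N'_6 = 161·cos42.6° − 13·2.309 = 88.5; c'Δl = 2.77; W sinα = 109.0
Slice 7: Δl = 2.3/cos56.7° = 4.189 m; N'_7 = 105·cos56.7° − 11·4.189 = 11.6; c'Δl = 5.03; W sinα = 87.8
Σc'Δl = 21.2 kN/m; ΣN' = 747.3 kN/m; ΣW sinα = 480.6 kN/m
Resisting = 21.2 + 747.3·tan22.8° = 21.2 + 314.2 = 335.4 kN/m
FS = 335.4 / 480.6 = 0.698

FS = 0.70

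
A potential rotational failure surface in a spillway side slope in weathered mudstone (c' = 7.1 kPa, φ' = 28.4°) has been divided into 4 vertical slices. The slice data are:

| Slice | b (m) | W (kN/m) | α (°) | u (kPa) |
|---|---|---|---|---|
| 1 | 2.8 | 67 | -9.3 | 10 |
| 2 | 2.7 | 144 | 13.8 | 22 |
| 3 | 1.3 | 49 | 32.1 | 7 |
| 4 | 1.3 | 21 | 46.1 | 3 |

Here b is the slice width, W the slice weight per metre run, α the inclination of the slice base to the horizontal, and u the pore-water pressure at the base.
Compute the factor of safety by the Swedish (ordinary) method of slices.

Ordinary method of slices: FS = Σ[c'·Δl_i + (W_i cosα_i − u_i·Δl_i)·tanφ'] / Σ W_i sinα_i, with Δl_i = b_i / cosα_i.
Slice 1: Δl = 2.8/cos(-9.3°) = 2.837 m; N'_1 = 67·cos(-9.3°) − 10·2.837 = 37.7; c'Δl = 20.14; W sinα = -10.8
Slice 2: Δl = 2.7/cos13.8° = 2.780 m; N'_2 = 144·cos13.8° − 22·2.780 = 78.7; c'Δl = 19.74; W sinα = 34.3
Slice 3: Δl = 1.3/cos32.1° = 1.535 m; N'_3 = 49·cos32.1° − 7·1.535 = 30.8; c'Δl = 10.90; W sinα = 26.0
Slice 4: Δl = 1.3/cos46.1° = 1.875 m; N'_4 = 21·cos46.1° − 3·1.875 = 8.9; c'Δl = 13.31; W sinα = 15.1
Σc'Δl = 64.1 kN/m; ΣN' = 156.1 kN/m; ΣW sinα = 64.7 kN/m
Resisting = 64.1 + 156.1·tan28.4° = 64.1 + 84.4 = 148.5 kN/m
FS = 148.5 / 64.7 = 2.296

FS = 2.30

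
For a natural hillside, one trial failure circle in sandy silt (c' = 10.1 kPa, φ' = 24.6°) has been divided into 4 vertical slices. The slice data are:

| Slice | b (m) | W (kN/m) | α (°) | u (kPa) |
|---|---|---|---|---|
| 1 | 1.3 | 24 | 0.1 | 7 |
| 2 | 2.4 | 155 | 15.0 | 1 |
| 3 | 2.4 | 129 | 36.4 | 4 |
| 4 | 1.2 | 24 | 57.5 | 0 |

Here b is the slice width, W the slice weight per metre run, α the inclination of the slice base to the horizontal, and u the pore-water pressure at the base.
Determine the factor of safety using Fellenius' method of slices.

FS = 1.56

Ordinary method of slices: FS = Σ[c'·Δl_i + (W_i cosα_i − u_i·Δl_i)·tanφ'] / Σ W_i sinα_i, with Δl_i = b_i / cosα_i.
Slice 1: Δl = 1.3/cos0.1° = 1.300 m; N'_1 = 24·cos0.1° − 7·1.300 = 14.9; c'Δl = 13.13; W sinα = 0.0
Slice 2: Δl = 2.4/cos15.0° = 2.485 m; N'_2 = 155·cos15.0° − 1·2.485 = 147.2; c'Δl = 25.10; W sinα = 40.1
Slice 3: Δl = 2.4/cos36.4° = 2.982 m; N'_3 = 129·cos36.4° − 4·2.982 = 91.9; c'Δl = 30.12; W sinα = 76.6
Slice 4: Δl = 1.2/cos57.5° = 2.233 m; N'_4 = 24·cos57.5° − 0·2.233 = 12.9; c'Δl = 22.56; W sinα = 20.2
Σc'Δl = 90.9 kN/m; ΣN' = 266.9 kN/m; ΣW sinα = 137.0 kN/m
Resisting = 90.9 + 266.9·tan24.6° = 90.9 + 122.2 = 213.1 kN/m
FS = 213.1 / 137.0 = 1.556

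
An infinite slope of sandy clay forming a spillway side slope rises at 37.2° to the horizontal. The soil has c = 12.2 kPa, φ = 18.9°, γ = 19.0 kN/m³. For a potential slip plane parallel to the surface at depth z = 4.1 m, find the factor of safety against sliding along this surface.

FS = 0.78

For an infinite slope with a slip plane parallel to the surface (no pore pressure): FS = [c + γz cos²β tanφ] / [γz sinβ cosβ].
γz = 19.0·4.1 = 77.90 kN/m²
Numerator = 12.2 + 77.90·cos²37.2°·tan18.9° = 12.2 + 77.90·0.6345·0.3424 = 29.122 kPa
Denominator = 77.90·sin37.2°·cos37.2° = 77.90·0.6046·0.7965 = 37.515 kPa
FS = 29.122 / 37.515 = 0.776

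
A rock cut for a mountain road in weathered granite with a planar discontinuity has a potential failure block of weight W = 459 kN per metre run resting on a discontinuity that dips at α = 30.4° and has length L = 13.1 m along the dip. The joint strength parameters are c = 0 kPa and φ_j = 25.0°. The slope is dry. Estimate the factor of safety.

FS = 0.79

Resolving the block weight along and normal to the plane and applying the Mohr–Coulomb strength on the joint:
N' = W cosα = 459·cos30.4° = 395.9 kN/m
Driving force T = W sinα = 459·sin30.4° = 232.3 kN/m
Resisting force R = c·L + N'·tanφ_j = 0·13.1 + 395.9·tan25.0° = 0.0 + 184.6 = 184.6 kN/m
FS = R / T = 184.6 / 232.3 = 0.795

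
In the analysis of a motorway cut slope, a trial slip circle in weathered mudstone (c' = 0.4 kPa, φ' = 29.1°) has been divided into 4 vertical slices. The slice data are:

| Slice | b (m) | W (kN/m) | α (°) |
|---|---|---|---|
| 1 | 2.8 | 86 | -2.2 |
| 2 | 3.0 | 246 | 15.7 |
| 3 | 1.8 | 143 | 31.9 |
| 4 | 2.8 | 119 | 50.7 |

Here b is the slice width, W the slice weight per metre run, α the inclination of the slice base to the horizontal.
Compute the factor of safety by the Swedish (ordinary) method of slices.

FS = 1.27

Ordinary method of slices: FS = Σ[c'·Δl_i + (W_i cosα_i)·tanφ'] / Σ W_i sinα_i, with Δl_i = b_i / cosα_i.
Slice 1: Δl = 2.8/cos(-2.2°) = 2.802 m; N'_1 = 86·cos(-2.2°) = 85.9; c'Δl = 1.12; W sinα = -3.3
Slice 2: Δl = 3.0/cos15.7° = 3.116 m; N'_2 = 246·cos15.7° = 236.8; c'Δl = 1.25; W sinα = 66.6
Slice 3: Δl = 1.8/cos31.9° = 2.120 m; N'_3 = 143·cos31.9° = 121.4; c'Δl = 0.85; W sinα = 75.6
Slice 4: Δl = 2.8/cos50.7° = 4.421 m; N'_4 = 119·cos50.7° = 75.4; c'Δl = 1.77; W sinα = 92.1
Σc'Δl = 5.0 kN/m; ΣN' = 519.5 kN/m; ΣW sinα = 230.9 kN/m
Resisting = 5.0 + 519.5·tan29.1° = 5.0 + 289.2 = 294.2 kN/m
FS = 294.2 / 230.9 = 1.274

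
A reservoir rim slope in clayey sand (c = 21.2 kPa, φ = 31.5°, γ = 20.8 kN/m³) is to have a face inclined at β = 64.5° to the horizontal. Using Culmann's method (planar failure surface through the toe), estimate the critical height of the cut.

H_c = 19.45 m

Culmann's analysis gives the critical failure plane at α_cr = (β + φ)/2 = (64.5 + 31.5)/2 = 48.0°, and the critical height
H_c = (4c/γ) · sinβ cosφ / [1 − cos(β − φ)]
    = (4·21.2/20.8) · sin64.5°·cos31.5° / [1 − cos(33.0°)]
    = 4.077 · 0.9026·0.8526 / [1 − 0.8387]
    = 4.077 · 0.7696 / 0.1613
    = 19.45 m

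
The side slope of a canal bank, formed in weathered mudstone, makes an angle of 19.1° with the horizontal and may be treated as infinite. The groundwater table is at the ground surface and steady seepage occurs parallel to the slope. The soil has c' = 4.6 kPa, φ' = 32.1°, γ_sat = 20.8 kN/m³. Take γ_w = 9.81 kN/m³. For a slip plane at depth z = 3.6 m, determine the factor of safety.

FS = 1.16

With seepage parallel to the slope and the water table at the surface, the effective normal stress on the slip plane uses the buoyant unit weight γ' = γ_sat − γ_w while the driving shear stress uses γ_sat:
FS = [c' + γ' z cos²β tanφ'] / [γ_sat z sinβ cosβ]
γ' = 20.8 − 9.81 = 10.99 kN/m³
Numerator = 4.6 + 10.99·3.6·cos²19.1°·tan32.1° = 4.6 + 10.99·3.6·0.8929·0.6273 = 26.761 kPa
Denominator = 20.8·3.6·sin19.1°·cos19.1° = 20.8·3.6·0.3272·0.9449 = 23.153 kPa
FS = 26.761 / 23.153 = 1.156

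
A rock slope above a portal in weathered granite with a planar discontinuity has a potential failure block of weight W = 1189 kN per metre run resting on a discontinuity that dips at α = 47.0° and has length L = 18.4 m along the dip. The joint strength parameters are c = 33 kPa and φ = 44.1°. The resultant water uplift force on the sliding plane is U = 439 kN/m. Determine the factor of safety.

Resolving the block weight along and normal to the plane and applying the Mohr–Coulomb strength on the joint:
N' = W cosα − U = 1189·cos47.0° − 439 = 371.9 kN/m
Driving force T = W sinα = 1189·sin47.0° = 869.6 kN/m
Resisting force R = c·L + N'·tanφ = 33·18.4 + 371.9·tan44.1° = 607.2 + 360.4 = 967.6 kN/m
FS = R / T = 967.6 / 869.6 = 1.113

FS = 1.11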